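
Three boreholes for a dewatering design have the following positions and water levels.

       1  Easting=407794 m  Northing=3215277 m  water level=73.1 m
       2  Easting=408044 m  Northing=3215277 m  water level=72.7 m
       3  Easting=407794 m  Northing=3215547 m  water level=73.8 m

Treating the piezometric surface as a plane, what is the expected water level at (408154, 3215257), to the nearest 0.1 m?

∂h/∂x = (72.7 − 73.1) / (408044 − 407794) = -0.001600
∂h/∂y = (73.8 − 73.1) / (3215547 − 3215277) = +0.002593
h(408154, 3215257) = 73.1 + (-0.001600)·(360) + (+0.002593)·(-20) = 73.1 -0.576 -0.052 = 72.472 m.

72.5 m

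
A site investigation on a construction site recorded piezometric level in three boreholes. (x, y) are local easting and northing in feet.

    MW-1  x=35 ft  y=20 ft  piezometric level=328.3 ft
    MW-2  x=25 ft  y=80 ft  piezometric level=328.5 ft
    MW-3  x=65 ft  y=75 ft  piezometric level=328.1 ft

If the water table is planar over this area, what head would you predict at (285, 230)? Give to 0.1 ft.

326.2 ft

With h = a·x + b·y + c and MW-1 as origin, the differences give:
  (-10)·a + 60·b = +0.2
  30·a + 55·b = -0.2
Eliminate b (×55 and ×60, subtract): -2350·a = 23.00 → a = ∂h/∂x = -0.009787
Back-substitute: b = ∂h/∂y = +0.001702.
h(285, 230) = 328.3 + (-0.009787)·(250) + (+0.001702)·(210) = 328.3 -2.447 +0.357 = 326.211 ft.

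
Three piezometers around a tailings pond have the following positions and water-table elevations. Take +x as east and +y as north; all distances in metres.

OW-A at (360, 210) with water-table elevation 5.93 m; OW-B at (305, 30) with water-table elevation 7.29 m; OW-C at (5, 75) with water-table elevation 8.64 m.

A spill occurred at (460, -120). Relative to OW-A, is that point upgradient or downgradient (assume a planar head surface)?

Differences from OW-A: to OW-B (Δx, Δy, Δh) = (-55, -180, +1.36); to OW-C = (-355, -135, +2.71).
Solve a·Δx + b·Δy = Δh: det = (-55)·(-135) − (-355)·(-180) = -56475.
∂h/∂x = [(+1.36)·(-135) − (+2.71)·(-180)] / -56475 = -0.005386
∂h/∂y = [(-55)·(+2.71) − (-355)·(+1.36)] / -56475 = -0.005910
Head at (460, -120) = 5.93 + (-0.005386)·(100) + (-0.005910)·(-330) = 7.34 m.
That is higher than the 5.93 m at OW-A, so the point is upgradient.

upgradient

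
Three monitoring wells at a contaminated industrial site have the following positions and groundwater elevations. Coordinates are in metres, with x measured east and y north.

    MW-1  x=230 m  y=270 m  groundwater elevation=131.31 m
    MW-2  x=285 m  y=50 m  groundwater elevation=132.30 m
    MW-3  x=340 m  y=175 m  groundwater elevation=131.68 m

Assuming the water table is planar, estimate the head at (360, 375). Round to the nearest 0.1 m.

With h = a·x + b·y + c and MW-1 as origin, the differences give:
  55·a + (-220)·b = +0.99
  110·a + (-95)·b = +0.37
Eliminate b (×(-95) and ×(-220), subtract): 18975·a = -12.650 → a = ∂h/∂x = -0.0006667
Back-substitute: b = ∂h/∂y = -0.004667.
h(360, 375) = 131.31 + (-0.0006667)·(130) + (-0.004667)·(105) = 131.31 -0.087 -0.490 = 130.733 m.

130.7 m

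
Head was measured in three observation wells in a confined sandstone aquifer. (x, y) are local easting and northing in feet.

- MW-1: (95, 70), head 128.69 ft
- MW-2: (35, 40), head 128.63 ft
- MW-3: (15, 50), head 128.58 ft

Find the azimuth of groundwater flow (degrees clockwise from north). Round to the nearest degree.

Three-point gradient (reference MW-1): Δ to MW-2 = (-60, -30, -0.06), Δ to MW-3 = (-80, -20, -0.11).
∂h/∂x = +0.001750, ∂h/∂y = -0.001500 (det = -1200).
Flow direction (−∇h) has components (-0.001750 E, +0.001500 N).
Azimuth = atan2(E, N) = atan2(-0.001750, +0.001500) = 310.6° ≈ 311°.

311°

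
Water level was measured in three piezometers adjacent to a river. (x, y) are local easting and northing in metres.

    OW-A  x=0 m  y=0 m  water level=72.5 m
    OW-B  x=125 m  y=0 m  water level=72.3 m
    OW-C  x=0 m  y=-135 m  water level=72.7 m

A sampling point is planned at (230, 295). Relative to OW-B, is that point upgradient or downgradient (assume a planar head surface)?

∂h/∂x = (72.3 − 72.5) / (125 − 0) = -0.001600
∂h/∂y = (72.7 − 72.5) / (-135 − 0) = -0.001481
Head at (230, 295) = 72.5 + (-0.001600)·(230) + (-0.001481)·(295) = 71.69 m.
That is lower than the 72.3 m at OW-B, so the point is downgradient.

downgradient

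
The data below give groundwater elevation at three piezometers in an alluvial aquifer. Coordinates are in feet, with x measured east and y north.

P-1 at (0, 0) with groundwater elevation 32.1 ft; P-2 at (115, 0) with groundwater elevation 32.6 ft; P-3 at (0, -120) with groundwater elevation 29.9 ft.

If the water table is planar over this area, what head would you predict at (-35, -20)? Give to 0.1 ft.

31.6 ft

∂h/∂x = (32.6 − 32.1) / (115 − 0) = +0.004348
∂h/∂y = (29.9 − 32.1) / (-120 − 0) = +0.01833
h(-35, -20) = 32.1 + (+0.004348)·(-35) + (+0.01833)·(-20) = 32.1 -0.152 -0.367 = 31.581 ft.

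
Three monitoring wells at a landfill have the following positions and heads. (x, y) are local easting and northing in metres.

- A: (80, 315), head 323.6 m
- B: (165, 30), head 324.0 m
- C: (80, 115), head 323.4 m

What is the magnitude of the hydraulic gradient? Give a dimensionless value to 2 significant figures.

Taking A as reference: B−A = (85, -285, +0.4); C−A = (0, -200, -0.2).
Determinant of the coordinate differences = 85·(-200) − 0·(-285) = -17000.
∂h/∂x = [(+0.4)·(-200) − (-0.2)·(-285)] / -17000 = +0.008059
∂h/∂y = [85·(-0.2) − 0·(+0.4)] / -17000 = +0.001000
|∇h| = √(0.008059² + 0.001000²) = 0.008121

0.0081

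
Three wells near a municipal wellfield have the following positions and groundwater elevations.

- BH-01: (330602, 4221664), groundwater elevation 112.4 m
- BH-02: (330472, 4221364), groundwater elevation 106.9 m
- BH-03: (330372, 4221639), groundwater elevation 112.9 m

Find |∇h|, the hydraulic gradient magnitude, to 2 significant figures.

With h = a·x + b·y + c and BH-01 as origin, the differences give:
  (-130)·a + (-300)·b = -5.5
  (-230)·a + (-25)·b = +0.5
Eliminate b (×(-25) and ×(-300), subtract): -65750·a = 287.50 → a = ∂h/∂x = -0.004373
Back-substitute: b = ∂h/∂y = +0.02023.
|∇h| = √(-0.004373² + 0.02023²) = 0.0207

0.021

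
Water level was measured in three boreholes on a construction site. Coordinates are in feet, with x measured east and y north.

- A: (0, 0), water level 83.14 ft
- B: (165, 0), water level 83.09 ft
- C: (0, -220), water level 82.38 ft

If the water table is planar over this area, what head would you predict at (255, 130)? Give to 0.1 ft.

83.5 ft

∂h/∂x = (83.09 − 83.14) / (165 − 0) = -0.0003030
∂h/∂y = (82.38 − 83.14) / (-220 − 0) = +0.003455
h(255, 130) = 83.14 + (-0.0003030)·(255) + (+0.003455)·(130) = 83.14 -0.077 +0.449 = 83.512 ft.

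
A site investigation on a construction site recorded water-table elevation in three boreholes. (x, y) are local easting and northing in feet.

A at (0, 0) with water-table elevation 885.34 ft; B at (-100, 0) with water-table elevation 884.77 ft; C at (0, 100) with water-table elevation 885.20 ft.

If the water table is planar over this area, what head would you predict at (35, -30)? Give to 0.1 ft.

885.6 ft

∂h/∂x = (884.77 − 885.34) / (-100 − 0) = +0.005700
∂h/∂y = (885.20 − 885.34) / (100 − 0) = -0.001400
h(35, -30) = 885.34 + (+0.005700)·(35) + (-0.001400)·(-30) = 885.34 +0.200 +0.042 = 885.582 ft.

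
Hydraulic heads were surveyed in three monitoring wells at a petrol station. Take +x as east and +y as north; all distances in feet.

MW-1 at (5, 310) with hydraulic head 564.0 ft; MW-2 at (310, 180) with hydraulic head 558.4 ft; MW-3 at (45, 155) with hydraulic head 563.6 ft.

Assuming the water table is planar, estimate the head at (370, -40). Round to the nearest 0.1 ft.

With h = a·x + b·y + c and MW-1 as origin, the differences give:
  305·a + (-130)·b = -5.6
  40·a + (-155)·b = -0.4
Eliminate b (×(-155) and ×(-130), subtract): -42075·a = 816.00 → a = ∂h/∂x = -0.01939
Back-substitute: b = ∂h/∂y = -0.002424.
h(370, -40) = 564.0 + (-0.01939)·(365) + (-0.002424)·(-350) = 564.0 -7.079 +0.848 = 557.770 ft.

557.8 ft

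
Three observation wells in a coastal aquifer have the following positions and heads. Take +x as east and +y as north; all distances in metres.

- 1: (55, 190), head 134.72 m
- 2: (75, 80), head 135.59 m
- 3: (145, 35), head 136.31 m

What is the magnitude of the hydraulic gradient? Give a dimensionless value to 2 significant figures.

Differences from 1: to 2 (Δx, Δy, Δh) = (20, -110, +0.87); to 3 = (90, -155, +1.59).
Solve a·Δx + b·Δy = Δh: det = 20·(-155) − 90·(-110) = 6800.
∂h/∂x = [(+0.87)·(-155) − (+1.59)·(-110)] / 6800 = +0.005890
∂h/∂y = [20·(+1.59) − 90·(+0.87)] / 6800 = -0.006838
|∇h| = √(0.005890² + -0.006838²) = 0.009025

0.0090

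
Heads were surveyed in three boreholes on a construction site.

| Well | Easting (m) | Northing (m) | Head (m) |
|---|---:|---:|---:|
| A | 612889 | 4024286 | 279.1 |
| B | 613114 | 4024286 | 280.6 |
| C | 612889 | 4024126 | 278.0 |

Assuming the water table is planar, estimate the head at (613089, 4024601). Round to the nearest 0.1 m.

282.6 m

∂h/∂x = (280.6 − 279.1) / (613114 − 612889) = +0.006667
∂h/∂y = (278.0 − 279.1) / (4024126 − 4024286) = +0.006875
h(613089, 4024601) = 279.1 + (+0.006667)·(200) + (+0.006875)·(315) = 279.1 +1.333 +2.166 = 282.599 m.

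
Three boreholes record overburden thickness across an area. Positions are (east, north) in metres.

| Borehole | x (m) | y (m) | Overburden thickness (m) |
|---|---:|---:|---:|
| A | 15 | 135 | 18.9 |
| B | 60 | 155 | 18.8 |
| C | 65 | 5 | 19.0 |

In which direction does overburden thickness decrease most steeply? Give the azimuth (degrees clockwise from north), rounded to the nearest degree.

Differences from A: to B (Δx, Δy, Δh) = (45, 20, -0.1); to C = (50, -130, +0.1).
Determinant of the coordinate differences = 45·(-130) − 50·20 = -6850.
∂d/∂x = [(-0.1)·(-130) − (+0.1)·20] / -6850 = -0.001606
∂d/∂y = [45·(+0.1) − 50·(-0.1)] / -6850 = -0.001387
Steepest decrease is along −∇f: components (+0.001606 E, +0.001387 N).
Azimuth = atan2(+0.001606, +0.001387) = 49.2° ≈ 049°.

049°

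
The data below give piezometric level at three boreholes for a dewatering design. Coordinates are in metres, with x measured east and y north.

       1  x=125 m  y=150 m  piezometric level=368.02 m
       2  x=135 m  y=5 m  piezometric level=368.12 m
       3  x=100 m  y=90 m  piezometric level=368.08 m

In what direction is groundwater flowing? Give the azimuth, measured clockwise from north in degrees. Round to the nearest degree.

Taking 1 as reference: 2−1 = (10, -145, +0.10); 3−1 = (-25, -60, +0.06).
Determinant of the coordinate differences = 10·(-60) − (-25)·(-145) = -4225.
∂h/∂x = [(+0.10)·(-60) − (+0.06)·(-145)] / -4225 = -0.0006391
∂h/∂y = [10·(+0.06) − (-25)·(+0.10)] / -4225 = -0.0007337
Flow direction (−∇h) has components (+0.0006391 E, +0.0007337 N).
Azimuth = atan2(E, N) = atan2(+0.0006391, +0.0007337) = 41.1° ≈ 041°.

041°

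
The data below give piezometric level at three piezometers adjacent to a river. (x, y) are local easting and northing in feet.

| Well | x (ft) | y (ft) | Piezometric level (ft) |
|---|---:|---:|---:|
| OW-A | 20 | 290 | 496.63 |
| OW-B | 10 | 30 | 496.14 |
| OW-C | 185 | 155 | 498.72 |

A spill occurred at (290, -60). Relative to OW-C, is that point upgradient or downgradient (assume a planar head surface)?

upgradient

Differences from OW-A: to OW-B (Δx, Δy, Δh) = (-10, -260, -0.49); to OW-C = (165, -135, +2.09).
Solve a·Δx + b·Δy = Δh: det = (-10)·(-135) − 165·(-260) = 44250.
∂h/∂x = [(-0.49)·(-135) − (+2.09)·(-260)] / 44250 = +0.01378
∂h/∂y = [(-10)·(+2.09) − 165·(-0.49)] / 44250 = +0.001355
Head at (290, -60) = 496.63 + (+0.01378)·(270) + (+0.001355)·(-350) = 499.88 ft.
That is higher than the 498.72 ft at OW-C, so the point is upgradient.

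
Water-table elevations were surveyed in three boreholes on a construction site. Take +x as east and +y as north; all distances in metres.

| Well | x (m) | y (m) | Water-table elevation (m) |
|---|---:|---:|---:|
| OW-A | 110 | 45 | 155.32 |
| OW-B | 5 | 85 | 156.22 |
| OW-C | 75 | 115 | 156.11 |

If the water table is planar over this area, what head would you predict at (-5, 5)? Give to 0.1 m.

With h = a·x + b·y + c and OW-A as origin, the differences give:
  (-105)·a + 40·b = +0.90
  (-35)·a + 70·b = +0.79
Eliminate b (×70 and ×40, subtract): -5950·a = 31.400 → a = ∂h/∂x = -0.005277
Back-substitute: b = ∂h/∂y = +0.008647.
h(-5, 5) = 155.32 + (-0.005277)·(-115) + (+0.008647)·(-40) = 155.32 +0.607 -0.346 = 155.581 m.

155.6 m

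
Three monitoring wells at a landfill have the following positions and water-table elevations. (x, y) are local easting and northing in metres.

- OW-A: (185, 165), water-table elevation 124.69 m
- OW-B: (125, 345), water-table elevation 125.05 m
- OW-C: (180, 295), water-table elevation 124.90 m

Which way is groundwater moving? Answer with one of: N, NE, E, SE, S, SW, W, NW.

SE

Three-point gradient (reference OW-A): Δ to OW-B = (-60, 180, +0.36), Δ to OW-C = (-5, 130, +0.21).
∂h/∂x = -0.001304, ∂h/∂y = +0.001565 (det = -6900).
Flow = −∇h = (+0.001304 east, -0.001565 north), which points southeast.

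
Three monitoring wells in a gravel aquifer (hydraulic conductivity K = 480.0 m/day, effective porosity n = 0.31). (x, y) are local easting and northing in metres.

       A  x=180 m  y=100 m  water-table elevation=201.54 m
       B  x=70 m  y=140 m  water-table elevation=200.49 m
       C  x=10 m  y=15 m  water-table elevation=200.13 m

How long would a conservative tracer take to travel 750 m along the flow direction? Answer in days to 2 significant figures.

53 days

Differences from A: to B (Δx, Δy, Δh) = (-110, 40, -1.05); to C = (-170, -85, -1.41).
Determinant of the coordinate differences = (-110)·(-85) − (-170)·40 = 16150.
∂h/∂x = [(-1.05)·(-85) − (-1.41)·40] / 16150 = +0.009019
∂h/∂y = [(-110)·(-1.41) − (-170)·(-1.05)] / 16150 = -0.001449
|∇h| = √(0.009019² + -0.001449²) = 0.009135
Seepage velocity v = K·i/n = 480.0 × 0.009135 / 0.31 = 14.14 m/day.
t = 750 / 14.14 = 53.04 days.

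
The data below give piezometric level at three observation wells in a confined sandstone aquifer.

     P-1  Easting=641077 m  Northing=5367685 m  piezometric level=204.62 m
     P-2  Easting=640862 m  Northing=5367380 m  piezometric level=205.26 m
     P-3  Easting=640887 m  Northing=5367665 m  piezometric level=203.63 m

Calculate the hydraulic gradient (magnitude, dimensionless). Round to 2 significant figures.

Differences from P-1: to P-2 (Δx, Δy, Δh) = (-215, -305, +0.64); to P-3 = (-190, -20, -0.99).
Solve a·Δx + b·Δy = Δh: det = (-215)·(-20) − (-190)·(-305) = -53650.
∂h/∂x = [(+0.64)·(-20) − (-0.99)·(-305)] / -53650 = +0.005867
∂h/∂y = [(-215)·(-0.99) − (-190)·(+0.64)] / -53650 = -0.006234
|∇h| = √(0.005867² + -0.006234²) = 0.008561

0.0086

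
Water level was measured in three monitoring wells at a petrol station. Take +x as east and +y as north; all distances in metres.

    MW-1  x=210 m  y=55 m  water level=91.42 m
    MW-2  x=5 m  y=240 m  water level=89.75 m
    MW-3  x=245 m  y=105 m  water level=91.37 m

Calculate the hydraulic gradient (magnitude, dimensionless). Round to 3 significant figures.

Differences from MW-1: to MW-2 (Δx, Δy, Δh) = (-205, 185, -1.67); to MW-3 = (35, 50, -0.05).
Determinant of the coordinate differences = (-205)·50 − 35·185 = -16725.
∂h/∂x = [(-1.67)·50 − (-0.05)·185] / -16725 = +0.004439
∂h/∂y = [(-205)·(-0.05) − 35·(-1.67)] / -16725 = -0.004108
|∇h| = √(0.004439² + -0.004108²) = 0.006048

0.00605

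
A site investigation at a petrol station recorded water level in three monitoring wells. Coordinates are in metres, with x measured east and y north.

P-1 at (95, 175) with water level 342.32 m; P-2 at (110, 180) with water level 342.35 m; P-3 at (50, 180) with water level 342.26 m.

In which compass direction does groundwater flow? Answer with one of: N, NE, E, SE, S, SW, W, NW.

Taking P-1 as reference: P-2−P-1 = (15, 5, +0.03); P-3−P-1 = (-45, 5, -0.06).
Solve a·Δx + b·Δy = Δh: det = 15·5 − (-45)·5 = 300.
∂h/∂x = [(+0.03)·5 − (-0.06)·5] / 300 = +0.001500
∂h/∂y = [15·(-0.06) − (-45)·(+0.03)] / 300 = +0.001500
Flow = −∇h = (-0.001500 east, -0.001500 north), which points southwest.

SW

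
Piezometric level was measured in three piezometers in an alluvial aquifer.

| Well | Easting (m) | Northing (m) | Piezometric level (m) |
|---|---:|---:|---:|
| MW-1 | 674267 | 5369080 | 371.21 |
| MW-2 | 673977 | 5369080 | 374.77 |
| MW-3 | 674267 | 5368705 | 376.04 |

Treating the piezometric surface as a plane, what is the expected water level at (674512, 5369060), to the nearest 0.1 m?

∂h/∂x = (374.77 − 371.21) / (673977 − 674267) = -0.01228
∂h/∂y = (376.04 − 371.21) / (5368705 − 5369080) = -0.01288
h(674512, 5369060) = 371.21 + (-0.01228)·(245) + (-0.01288)·(-20) = 371.21 -3.008 +0.258 = 368.460 m.

368.5 m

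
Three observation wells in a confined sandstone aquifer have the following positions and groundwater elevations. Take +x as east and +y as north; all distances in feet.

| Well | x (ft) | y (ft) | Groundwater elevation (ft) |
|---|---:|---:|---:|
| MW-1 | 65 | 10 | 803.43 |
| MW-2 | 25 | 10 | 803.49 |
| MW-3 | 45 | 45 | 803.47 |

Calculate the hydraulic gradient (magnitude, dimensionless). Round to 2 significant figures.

Taking MW-1 as reference: MW-2−MW-1 = (-40, 0, +0.06); MW-3−MW-1 = (-20, 35, +0.04).
Determinant of the coordinate differences = (-40)·35 − (-20)·0 = -1400.
∂h/∂x = [(+0.06)·35 − (+0.04)·0] / -1400 = -0.001500
∂h/∂y = [(-40)·(+0.04) − (-20)·(+0.06)] / -1400 = +0.0002857
|∇h| = √(-0.001500² + 0.0002857²) = 0.001527

0.0015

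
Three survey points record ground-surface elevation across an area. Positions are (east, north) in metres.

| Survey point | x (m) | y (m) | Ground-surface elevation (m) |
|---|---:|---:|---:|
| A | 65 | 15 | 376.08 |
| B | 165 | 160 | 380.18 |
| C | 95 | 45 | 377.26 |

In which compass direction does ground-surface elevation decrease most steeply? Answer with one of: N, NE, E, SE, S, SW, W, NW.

Three-point gradient (reference A): Δ to B = (100, 145, +4.10), Δ to C = (30, 30, +1.18).
∂z/∂x = +0.03563, ∂z/∂y = +0.003704 (det = -1350).
Steepest decrease is along −∇f = (-0.03563 E, -0.003704 N) → west.

W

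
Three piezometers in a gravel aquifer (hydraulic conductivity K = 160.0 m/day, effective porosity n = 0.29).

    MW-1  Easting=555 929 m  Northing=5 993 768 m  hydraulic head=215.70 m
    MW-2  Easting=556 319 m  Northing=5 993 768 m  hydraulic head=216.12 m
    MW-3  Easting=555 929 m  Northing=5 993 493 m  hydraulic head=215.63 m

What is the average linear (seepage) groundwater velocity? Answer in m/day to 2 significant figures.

∂h/∂x = (216.12 − 215.70) / (556319 − 555929) = +0.001077
∂h/∂y = (215.63 − 215.70) / (5993493 − 5993768) = +0.0002545
|∇h| = √(0.001077² + 0.0002545²) = 0.001107
Seepage velocity v = K·i/n = 160.0 × 0.001107 / 0.29 = 0.6108 m/day.

0.61 m/day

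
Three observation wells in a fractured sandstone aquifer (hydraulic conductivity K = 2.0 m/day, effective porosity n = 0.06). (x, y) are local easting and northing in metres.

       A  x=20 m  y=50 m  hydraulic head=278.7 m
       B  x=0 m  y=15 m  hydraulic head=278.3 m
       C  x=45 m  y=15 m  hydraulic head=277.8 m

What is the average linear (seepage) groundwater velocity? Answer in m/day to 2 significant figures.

0.70 m/day

Taking A as reference: B−A = (-20, -35, -0.4); C−A = (25, -35, -0.9).
Determinant of the coordinate differences = (-20)·(-35) − 25·(-35) = 1575.
∂h/∂x = [(-0.4)·(-35) − (-0.9)·(-35)] / 1575 = -0.01111
∂h/∂y = [(-20)·(-0.9) − 25·(-0.4)] / 1575 = +0.01778
|∇h| = √(-0.01111² + 0.01778²) = 0.02097
Seepage velocity v = K·i/n = 2.0 × 0.02097 / 0.06 = 0.699 m/day.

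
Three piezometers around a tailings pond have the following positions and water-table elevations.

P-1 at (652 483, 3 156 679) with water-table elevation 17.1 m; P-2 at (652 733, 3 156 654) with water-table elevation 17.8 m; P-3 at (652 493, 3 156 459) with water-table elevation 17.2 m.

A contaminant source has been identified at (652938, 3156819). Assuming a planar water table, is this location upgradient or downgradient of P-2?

With h = a·x + b·y + c and P-1 as origin, the differences give:
  250·a + (-25)·b = +0.7
  10·a + (-220)·b = +0.1
Eliminate b (×(-220) and ×(-25), subtract): -54750·a = -151.50 → a = ∂h/∂x = +0.002767
Back-substitute: b = ∂h/∂y = -0.0003288.
Head at (652938, 3156819) = 17.1 + (+0.002767)·(455) + (-0.0003288)·(140) = 18.31 m.
That is higher than the 17.8 m at P-2, so the point is upgradient.

upgradient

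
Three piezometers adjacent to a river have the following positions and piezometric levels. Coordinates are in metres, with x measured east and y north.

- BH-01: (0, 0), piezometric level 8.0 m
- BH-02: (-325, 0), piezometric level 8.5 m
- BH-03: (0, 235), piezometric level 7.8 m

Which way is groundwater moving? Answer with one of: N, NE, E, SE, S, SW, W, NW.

∂h/∂x = (8.5 − 8.0) / (-325 − 0) = -0.001538
∂h/∂y = (7.8 − 8.0) / (235 − 0) = -0.0008511
Flow = −∇h = (+0.001538 east, +0.0008511 north), which points northeast.

NE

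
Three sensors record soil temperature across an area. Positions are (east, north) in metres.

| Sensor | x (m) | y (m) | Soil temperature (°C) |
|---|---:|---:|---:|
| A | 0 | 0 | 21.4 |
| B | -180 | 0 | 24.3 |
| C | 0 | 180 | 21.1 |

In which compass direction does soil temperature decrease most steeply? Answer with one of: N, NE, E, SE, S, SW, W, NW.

E

∂T/∂x = (24.3 − 21.4) / (-180 − 0) = -0.01611
∂T/∂y = (21.1 − 21.4) / (180 − 0) = -0.001667
Steepest decrease is along −∇f = (+0.01611 E, +0.001667 N) → east.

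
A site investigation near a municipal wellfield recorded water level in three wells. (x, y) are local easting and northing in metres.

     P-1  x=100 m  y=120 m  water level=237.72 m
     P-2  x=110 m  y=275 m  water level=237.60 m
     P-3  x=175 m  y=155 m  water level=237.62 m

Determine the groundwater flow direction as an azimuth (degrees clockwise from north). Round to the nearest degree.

Differences from P-1: to P-2 (Δx, Δy, Δh) = (10, 155, -0.12); to P-3 = (75, 35, -0.10).
Solve a·Δx + b·Δy = Δh: det = 10·35 − 75·155 = -11275.
∂h/∂x = [(-0.12)·35 − (-0.10)·155] / -11275 = -0.001002
∂h/∂y = [10·(-0.10) − 75·(-0.12)] / -11275 = -0.0007095
Flow direction (−∇h) has components (+0.001002 E, +0.0007095 N).
Azimuth = atan2(E, N) = atan2(+0.001002, +0.0007095) = 54.7° ≈ 055°.

055°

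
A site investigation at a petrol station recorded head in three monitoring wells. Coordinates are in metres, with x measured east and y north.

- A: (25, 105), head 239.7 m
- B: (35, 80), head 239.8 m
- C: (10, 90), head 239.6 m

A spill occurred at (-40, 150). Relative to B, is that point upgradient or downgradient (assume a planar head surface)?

downgradient

Taking A as reference: B−A = (10, -25, +0.1); C−A = (-15, -15, -0.1).
Solve a·Δx + b·Δy = Δh: det = 10·(-15) − (-15)·(-25) = -525.
∂h/∂x = [(+0.1)·(-15) − (-0.1)·(-25)] / -525 = +0.007619
∂h/∂y = [10·(-0.1) − (-15)·(+0.1)] / -525 = -0.0009524
Head at (-40, 150) = 239.7 + (+0.007619)·(-65) + (-0.0009524)·(45) = 239.16 m.
That is lower than the 239.8 m at B, so the point is downgradient.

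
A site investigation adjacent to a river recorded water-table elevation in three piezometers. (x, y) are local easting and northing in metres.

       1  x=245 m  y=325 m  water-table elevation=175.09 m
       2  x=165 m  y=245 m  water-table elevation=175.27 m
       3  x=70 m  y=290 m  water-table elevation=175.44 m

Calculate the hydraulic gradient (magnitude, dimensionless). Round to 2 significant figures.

0.0020

With h = a·x + b·y + c and 1 as origin, the differences give:
  (-80)·a + (-80)·b = +0.18
  (-175)·a + (-35)·b = +0.35
Eliminate b (×(-35) and ×(-80), subtract): -11200·a = 21.700 → a = ∂h/∂x = -0.001937
Back-substitute: b = ∂h/∂y = -0.0003125.
|∇h| = √(-0.001937² + -0.0003125²) = 0.001962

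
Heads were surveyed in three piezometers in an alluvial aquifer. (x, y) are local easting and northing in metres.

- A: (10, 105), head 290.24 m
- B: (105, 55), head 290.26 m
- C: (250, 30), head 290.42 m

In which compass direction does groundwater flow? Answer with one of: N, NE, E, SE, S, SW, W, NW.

With h = a·x + b·y + c and A as origin, the differences give:
  95·a + (-50)·b = +0.02
  240·a + (-75)·b = +0.18
Eliminate b (×(-75) and ×(-50), subtract): 4875·a = 7.500 → a = ∂h/∂x = +0.001538
Back-substitute: b = ∂h/∂y = +0.002523.
Flow = −∇h = (-0.001538 east, -0.002523 north), which points southwest.

SW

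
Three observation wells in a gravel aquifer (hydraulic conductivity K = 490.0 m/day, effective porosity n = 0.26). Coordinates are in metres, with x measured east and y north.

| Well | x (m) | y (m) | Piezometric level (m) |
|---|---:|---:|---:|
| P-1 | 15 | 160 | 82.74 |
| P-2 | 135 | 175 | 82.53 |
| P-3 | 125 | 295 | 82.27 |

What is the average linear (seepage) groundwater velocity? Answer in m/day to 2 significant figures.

5.1 m/day

Differences from P-1: to P-2 (Δx, Δy, Δh) = (120, 15, -0.21); to P-3 = (110, 135, -0.47).
Determinant of the coordinate differences = 120·135 − 110·15 = 14550.
∂h/∂x = [(-0.21)·135 − (-0.47)·15] / 14550 = -0.001464
∂h/∂y = [120·(-0.47) − 110·(-0.21)] / 14550 = -0.002289
|∇h| = √(-0.001464² + -0.002289²) = 0.002717
Seepage velocity v = K·i/n = 490.0 × 0.002717 / 0.26 = 5.12 m/day.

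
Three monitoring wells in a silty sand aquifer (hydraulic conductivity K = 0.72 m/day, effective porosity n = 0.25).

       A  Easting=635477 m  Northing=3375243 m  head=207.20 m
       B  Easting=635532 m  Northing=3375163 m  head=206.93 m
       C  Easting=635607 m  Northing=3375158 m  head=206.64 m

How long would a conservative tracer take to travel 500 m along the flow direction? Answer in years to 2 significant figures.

Three-point gradient (reference A): Δ to B = (55, -80, -0.27), Δ to C = (130, -85, -0.56).
∂h/∂x = -0.003817, ∂h/∂y = +0.0007511 (det = 5725).
|∇h| = √(-0.003817² + 0.0007511²) = 0.00389
Seepage velocity v = K·i/n = 0.72 × 0.00389 / 0.25 = 0.0112 m/day.
t = 500 / 0.0112 = 4.464e+04 days = 122 years.

120 years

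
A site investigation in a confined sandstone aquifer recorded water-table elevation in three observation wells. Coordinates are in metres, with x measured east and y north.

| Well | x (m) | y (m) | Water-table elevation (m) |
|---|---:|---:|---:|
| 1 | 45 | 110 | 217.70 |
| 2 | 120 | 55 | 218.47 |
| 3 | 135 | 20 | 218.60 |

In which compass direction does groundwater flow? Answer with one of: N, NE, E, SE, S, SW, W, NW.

Taking 1 as reference: 2−1 = (75, -55, +0.77); 3−1 = (90, -90, +0.90).
Determinant of the coordinate differences = 75·(-90) − 90·(-55) = -1800.
∂h/∂x = [(+0.77)·(-90) − (+0.90)·(-55)] / -1800 = +0.01100
∂h/∂y = [75·(+0.90) − 90·(+0.77)] / -1800 = +0.001000
Flow = −∇h = (-0.01100 east, -0.001000 north), which points west.

W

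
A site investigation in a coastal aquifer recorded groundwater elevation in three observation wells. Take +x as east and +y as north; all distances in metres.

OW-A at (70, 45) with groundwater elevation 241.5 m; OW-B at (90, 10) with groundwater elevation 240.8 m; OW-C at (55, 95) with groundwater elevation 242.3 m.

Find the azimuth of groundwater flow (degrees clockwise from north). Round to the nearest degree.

With h = a·x + b·y + c and OW-A as origin, the differences give:
  20·a + (-35)·b = -0.7
  (-15)·a + 50·b = +0.8
Eliminate b (×50 and ×(-35), subtract): 475·a = -7.00 → a = ∂h/∂x = -0.01474
Back-substitute: b = ∂h/∂y = +0.01158.
Flow direction (−∇h) has components (+0.01474 E, -0.01158 N).
Azimuth = atan2(E, N) = atan2(+0.01474, -0.01158) = 128.2° ≈ 128°.

128°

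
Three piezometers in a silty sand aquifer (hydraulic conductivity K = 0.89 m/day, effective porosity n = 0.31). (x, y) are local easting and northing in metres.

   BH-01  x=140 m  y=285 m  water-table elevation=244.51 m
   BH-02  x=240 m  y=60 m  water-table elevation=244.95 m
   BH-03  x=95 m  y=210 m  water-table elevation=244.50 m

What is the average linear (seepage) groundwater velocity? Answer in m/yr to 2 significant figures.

2.4 m/yr

Taking BH-01 as reference: BH-02−BH-01 = (100, -225, +0.44); BH-03−BH-01 = (-45, -75, -0.01).
Determinant of the coordinate differences = 100·(-75) − (-45)·(-225) = -17625.
∂h/∂x = [(+0.44)·(-75) − (-0.01)·(-225)] / -17625 = +0.002000
∂h/∂y = [100·(-0.01) − (-45)·(+0.44)] / -17625 = -0.001067
|∇h| = √(0.002000² + -0.001067²) = 0.002267
Seepage velocity v = K·i/n = 0.89 × 0.002267 / 0.31 = 0.006508 m/day = 2.377 m/yr.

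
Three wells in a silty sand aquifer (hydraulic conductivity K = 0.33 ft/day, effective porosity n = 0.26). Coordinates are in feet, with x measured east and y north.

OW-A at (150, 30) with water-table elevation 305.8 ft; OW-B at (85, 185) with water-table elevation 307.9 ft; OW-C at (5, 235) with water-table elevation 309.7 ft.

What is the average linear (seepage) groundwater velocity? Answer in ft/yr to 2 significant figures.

9.2 ft/yr

Differences from OW-A: to OW-B (Δx, Δy, Δh) = (-65, 155, +2.1); to OW-C = (-145, 205, +3.9).
Solve a·Δx + b·Δy = Δh: det = (-65)·205 − (-145)·155 = 9150.
∂h/∂x = [(+2.1)·205 − (+3.9)·155] / 9150 = -0.01902
∂h/∂y = [(-65)·(+3.9) − (-145)·(+2.1)] / 9150 = +0.005574
|∇h| = √(-0.01902² + 0.005574²) = 0.01982
Seepage velocity v = K·i/n = 0.33 × 0.01982 / 0.26 = 0.02516 ft/day = 9.19 ft/yr.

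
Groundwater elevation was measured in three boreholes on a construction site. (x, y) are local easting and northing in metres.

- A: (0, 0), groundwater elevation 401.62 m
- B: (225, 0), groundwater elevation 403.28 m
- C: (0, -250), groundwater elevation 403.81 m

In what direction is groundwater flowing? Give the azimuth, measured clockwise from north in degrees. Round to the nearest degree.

320°

∂h/∂x = (403.28 − 401.62) / (225 − 0) = +0.007378
∂h/∂y = (403.81 − 401.62) / (-250 − 0) = -0.008760
Flow direction (−∇h) has components (-0.007378 E, +0.008760 N).
Azimuth = atan2(E, N) = atan2(-0.007378, +0.008760) = 319.9° ≈ 320°.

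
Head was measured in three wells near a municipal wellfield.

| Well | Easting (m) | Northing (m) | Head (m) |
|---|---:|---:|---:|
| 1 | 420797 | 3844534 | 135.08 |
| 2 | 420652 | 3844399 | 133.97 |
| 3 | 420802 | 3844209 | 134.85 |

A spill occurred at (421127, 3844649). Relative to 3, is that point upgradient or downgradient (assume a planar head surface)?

upgradient

Three-point gradient (reference 1): Δ to 2 = (-145, -135, -1.11), Δ to 3 = (5, -325, -0.23).
∂h/∂x = +0.006897, ∂h/∂y = +0.0008138 (det = 47800).
Head at (421127, 3844649) = 135.08 + (+0.006897)·(330) + (+0.0008138)·(115) = 137.45 m.
That is higher than the 134.85 m at 3, so the point is upgradient.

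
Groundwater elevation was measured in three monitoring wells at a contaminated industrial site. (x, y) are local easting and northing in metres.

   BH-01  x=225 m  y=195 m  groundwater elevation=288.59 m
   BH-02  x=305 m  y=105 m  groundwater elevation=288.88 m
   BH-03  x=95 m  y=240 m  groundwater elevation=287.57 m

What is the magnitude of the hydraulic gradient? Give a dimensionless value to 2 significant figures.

Differences from BH-01: to BH-02 (Δx, Δy, Δh) = (80, -90, +0.29); to BH-03 = (-130, 45, -1.02).
Determinant of the coordinate differences = 80·45 − (-130)·(-90) = -8100.
∂h/∂x = [(+0.29)·45 − (-1.02)·(-90)] / -8100 = +0.009722
∂h/∂y = [80·(-1.02) − (-130)·(+0.29)] / -8100 = +0.005420
|∇h| = √(0.009722² + 0.005420²) = 0.01113

0.011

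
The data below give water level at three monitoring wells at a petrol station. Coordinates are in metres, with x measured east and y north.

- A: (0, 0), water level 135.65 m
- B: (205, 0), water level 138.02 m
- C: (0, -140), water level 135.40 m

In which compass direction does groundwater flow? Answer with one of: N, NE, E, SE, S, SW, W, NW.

W

∂h/∂x = (138.02 − 135.65) / (205 − 0) = +0.01156
∂h/∂y = (135.40 − 135.65) / (-140 − 0) = +0.001786
Flow = −∇h = (-0.01156 east, -0.001786 north), which points west.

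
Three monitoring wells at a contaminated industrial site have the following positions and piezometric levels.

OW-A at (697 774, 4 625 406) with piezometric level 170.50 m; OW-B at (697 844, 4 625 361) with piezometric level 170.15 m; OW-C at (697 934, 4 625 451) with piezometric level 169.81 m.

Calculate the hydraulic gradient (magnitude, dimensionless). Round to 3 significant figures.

0.00458

Differences from OW-A: to OW-B (Δx, Δy, Δh) = (70, -45, -0.35); to OW-C = (160, 45, -0.69).
Solve a·Δx + b·Δy = Δh: det = 70·45 − 160·(-45) = 10350.
∂h/∂x = [(-0.35)·45 − (-0.69)·(-45)] / 10350 = -0.004522
∂h/∂y = [70·(-0.69) − 160·(-0.35)] / 10350 = +0.0007440
|∇h| = √(-0.004522² + 0.0007440²) = 0.004583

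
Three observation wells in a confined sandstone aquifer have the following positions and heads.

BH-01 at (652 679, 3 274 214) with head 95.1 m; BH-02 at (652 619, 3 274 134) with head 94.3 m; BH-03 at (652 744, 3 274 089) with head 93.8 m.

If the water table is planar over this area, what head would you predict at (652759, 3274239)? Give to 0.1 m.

95.3 m

With h = a·x + b·y + c and BH-01 as origin, the differences give:
  (-60)·a + (-80)·b = -0.8
  65·a + (-125)·b = -1.3
Eliminate b (×(-125) and ×(-80), subtract): 12700·a = -4.00 → a = ∂h/∂x = -0.0003150
Back-substitute: b = ∂h/∂y = +0.01024.
h(652759, 3274239) = 95.1 + (-0.0003150)·(80) + (+0.01024)·(25) = 95.1 -0.025 +0.256 = 95.331 m.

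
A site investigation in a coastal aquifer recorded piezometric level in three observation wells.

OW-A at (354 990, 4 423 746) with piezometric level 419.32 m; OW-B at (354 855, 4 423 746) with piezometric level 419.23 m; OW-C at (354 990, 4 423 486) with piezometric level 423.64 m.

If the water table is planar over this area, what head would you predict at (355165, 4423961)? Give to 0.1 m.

415.9 m

∂h/∂x = (419.23 − 419.32) / (354855 − 354990) = +0.0006667
∂h/∂y = (423.64 − 419.32) / (4423486 − 4423746) = -0.01662
h(355165, 4423961) = 419.32 + (+0.0006667)·(175) + (-0.01662)·(215) = 419.32 +0.117 -3.572 = 415.864 m.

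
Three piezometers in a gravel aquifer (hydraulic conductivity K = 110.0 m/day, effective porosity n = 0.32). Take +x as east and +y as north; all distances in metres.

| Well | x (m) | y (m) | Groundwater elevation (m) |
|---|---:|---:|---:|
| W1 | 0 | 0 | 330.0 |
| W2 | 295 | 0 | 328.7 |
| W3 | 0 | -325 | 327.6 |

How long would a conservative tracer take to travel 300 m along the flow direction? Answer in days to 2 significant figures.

∂h/∂x = (328.7 − 330.0) / (295 − 0) = -0.004407
∂h/∂y = (327.6 − 330.0) / (-325 − 0) = +0.007385
|∇h| = √(-0.004407² + 0.007385²) = 0.0086
Seepage velocity v = K·i/n = 110.0 × 0.0086 / 0.32 = 2.956 m/day.
t = 300 / 2.956 = 101.5 days.

100 days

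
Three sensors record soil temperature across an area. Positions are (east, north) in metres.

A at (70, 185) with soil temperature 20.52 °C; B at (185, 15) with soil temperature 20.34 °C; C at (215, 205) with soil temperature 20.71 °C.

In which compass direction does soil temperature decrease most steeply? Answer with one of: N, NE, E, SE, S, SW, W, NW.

SW

With T = a·x + b·y + c and A as origin, the differences give:
  115·a + (-170)·b = -0.18
  145·a + 20·b = +0.19
Eliminate b (×20 and ×(-170), subtract): 26950·a = 28.700 → a = ∂T/∂x = +0.001065
Back-substitute: b = ∂T/∂y = +0.001779.
Steepest decrease is along −∇f = (-0.001065 E, -0.001779 N) → southwest.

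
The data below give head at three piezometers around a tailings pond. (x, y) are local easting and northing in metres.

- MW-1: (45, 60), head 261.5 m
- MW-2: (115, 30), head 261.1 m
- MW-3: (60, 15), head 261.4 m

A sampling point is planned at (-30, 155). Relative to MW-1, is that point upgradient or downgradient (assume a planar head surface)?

Taking MW-1 as reference: MW-2−MW-1 = (70, -30, -0.4); MW-3−MW-1 = (15, -45, -0.1).
Solve a·Δx + b·Δy = Δh: det = 70·(-45) − 15·(-30) = -2700.
∂h/∂x = [(-0.4)·(-45) − (-0.1)·(-30)] / -2700 = -0.005556
∂h/∂y = [70·(-0.1) − 15·(-0.4)] / -2700 = +0.0003704
Head at (-30, 155) = 261.5 + (-0.005556)·(-75) + (+0.0003704)·(95) = 261.95 m.
That is higher than the 261.5 m at MW-1, so the point is upgradient.

upgradient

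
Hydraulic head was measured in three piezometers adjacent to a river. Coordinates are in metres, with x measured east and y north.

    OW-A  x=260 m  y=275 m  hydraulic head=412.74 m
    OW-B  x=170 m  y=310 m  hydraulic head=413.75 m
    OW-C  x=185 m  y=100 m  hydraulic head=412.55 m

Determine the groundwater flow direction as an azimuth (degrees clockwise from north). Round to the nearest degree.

119°

Taking OW-A as reference: OW-B−OW-A = (-90, 35, +1.01); OW-C−OW-A = (-75, -175, -0.19).
Determinant of the coordinate differences = (-90)·(-175) − (-75)·35 = 18375.
∂h/∂x = [(+1.01)·(-175) − (-0.19)·35] / 18375 = -0.009257
∂h/∂y = [(-90)·(-0.19) − (-75)·(+1.01)] / 18375 = +0.005053
Flow direction (−∇h) has components (+0.009257 E, -0.005053 N).
Azimuth = atan2(E, N) = atan2(+0.009257, -0.005053) = 118.6° ≈ 119°.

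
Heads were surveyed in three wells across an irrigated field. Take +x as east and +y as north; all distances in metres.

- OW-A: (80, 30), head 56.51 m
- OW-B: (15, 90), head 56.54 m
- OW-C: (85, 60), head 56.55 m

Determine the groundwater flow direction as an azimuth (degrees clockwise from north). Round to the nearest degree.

209°

Taking OW-A as reference: OW-B−OW-A = (-65, 60, +0.03); OW-C−OW-A = (5, 30, +0.04).
Solve a·Δx + b·Δy = Δh: det = (-65)·30 − 5·60 = -2250.
∂h/∂x = [(+0.03)·30 − (+0.04)·60] / -2250 = +0.0006667
∂h/∂y = [(-65)·(+0.04) − 5·(+0.03)] / -2250 = +0.001222
Flow direction (−∇h) has components (-0.0006667 E, -0.001222 N).
Azimuth = atan2(E, N) = atan2(-0.0006667, -0.001222) = 208.6° ≈ 209°.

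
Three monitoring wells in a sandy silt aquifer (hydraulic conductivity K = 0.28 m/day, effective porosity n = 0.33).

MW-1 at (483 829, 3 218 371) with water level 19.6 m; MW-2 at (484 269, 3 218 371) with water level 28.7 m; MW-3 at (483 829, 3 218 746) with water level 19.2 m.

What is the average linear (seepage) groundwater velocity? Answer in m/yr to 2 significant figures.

6.4 m/yr

∂h/∂x = (28.7 − 19.6) / (484269 − 483829) = +0.02068
∂h/∂y = (19.2 − 19.6) / (3218746 − 3218371) = -0.001067
|∇h| = √(0.02068² + -0.001067²) = 0.02071
Seepage velocity v = K·i/n = 0.28 × 0.02071 / 0.33 = 0.01757 m/day = 6.417 m/yr.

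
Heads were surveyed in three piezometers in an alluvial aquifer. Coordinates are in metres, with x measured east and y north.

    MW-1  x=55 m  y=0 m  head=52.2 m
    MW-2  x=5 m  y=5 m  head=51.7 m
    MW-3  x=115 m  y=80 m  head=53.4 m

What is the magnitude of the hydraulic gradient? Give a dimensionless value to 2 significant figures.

0.013

With h = a·x + b·y + c and MW-1 as origin, the differences give:
  (-50)·a + 5·b = -0.5
  60·a + 80·b = +1.2
Eliminate b (×80 and ×5, subtract): -4300·a = -46.00 → a = ∂h/∂x = +0.01070
Back-substitute: b = ∂h/∂y = +0.006977.
|∇h| = √(0.01070² + 0.006977²) = 0.01277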